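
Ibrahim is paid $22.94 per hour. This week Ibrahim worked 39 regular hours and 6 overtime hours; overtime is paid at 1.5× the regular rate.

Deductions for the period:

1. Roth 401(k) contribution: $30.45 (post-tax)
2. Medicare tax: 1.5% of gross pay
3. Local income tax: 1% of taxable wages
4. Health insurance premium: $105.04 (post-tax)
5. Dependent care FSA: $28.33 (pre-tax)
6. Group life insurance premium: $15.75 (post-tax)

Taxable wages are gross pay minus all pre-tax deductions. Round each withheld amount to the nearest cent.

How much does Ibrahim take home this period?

$894.30

Regular pay: 39 × $22.94 = $894.66
Overtime pay: 6 × $22.94 × 1.5 = $206.46
Gross pay = $894.66 + $206.46 = $1,101.12
Dependent care FSA: $28.33
Taxable wages = $1,101.12 − $28.33 = $1,072.79
Local income tax: $1,072.79 × 0.01 = $10.73
Medicare tax: $1,101.12 × 0.015 = $16.52
Group life insurance premium: $15.75
Health insurance premium: $105.04
Roth 401(k) contribution: $30.45
Total deductions = $28.33 + $10.73 + $16.52 + $15.75 + $105.04 + $30.45 = $206.82
Net pay = $1,101.12 − $206.82 = $894.30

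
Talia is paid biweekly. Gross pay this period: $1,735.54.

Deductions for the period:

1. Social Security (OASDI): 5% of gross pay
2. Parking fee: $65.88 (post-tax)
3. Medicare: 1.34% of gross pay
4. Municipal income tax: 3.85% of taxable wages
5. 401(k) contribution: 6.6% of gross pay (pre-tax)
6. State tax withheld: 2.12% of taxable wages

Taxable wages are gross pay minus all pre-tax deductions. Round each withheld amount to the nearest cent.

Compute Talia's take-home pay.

401(k) contribution: $1,735.54 × 0.066 = $114.55
Taxable wages = $1,735.54 − $114.55 = $1,620.99
State tax withheld: $1,620.99 × 0.0212 = $34.36
Municipal income tax: $1,620.99 × 0.0385 = $62.41
Social Security (OASDI): $1,735.54 × 0.05 = $86.78
Medicare: $1,735.54 × 0.0134 = $23.26
Parking fee: $65.88
Total deductions = $114.55 + $34.36 + $62.41 + $86.78 + $23.26 + $65.88 = $387.24
Net pay = $1,735.54 − $387.24 = $1,348.30

$1,348.30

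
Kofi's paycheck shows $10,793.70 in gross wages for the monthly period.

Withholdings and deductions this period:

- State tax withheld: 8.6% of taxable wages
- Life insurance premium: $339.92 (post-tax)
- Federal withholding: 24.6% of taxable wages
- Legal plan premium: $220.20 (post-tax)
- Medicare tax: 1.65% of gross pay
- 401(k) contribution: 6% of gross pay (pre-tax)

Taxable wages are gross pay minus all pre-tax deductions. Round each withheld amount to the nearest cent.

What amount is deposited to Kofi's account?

$6,039.36

401(k) contribution: $10,793.70 × 0.06 = $647.62
Taxable wages = $10,793.70 − $647.62 = $10,146.08
Federal withholding: $10,146.08 × 0.246 = $2,495.94
State tax withheld: $10,146.08 × 0.086 = $872.56
Medicare tax: $10,793.70 × 0.0165 = $178.10
Life insurance premium: $339.92
Legal plan premium: $220.20
Total deductions = $647.62 + $2,495.94 + $872.56 + $178.10 + $339.92 + $220.20 = $4,754.34
Net pay = $10,793.70 − $4,754.34 = $6,039.36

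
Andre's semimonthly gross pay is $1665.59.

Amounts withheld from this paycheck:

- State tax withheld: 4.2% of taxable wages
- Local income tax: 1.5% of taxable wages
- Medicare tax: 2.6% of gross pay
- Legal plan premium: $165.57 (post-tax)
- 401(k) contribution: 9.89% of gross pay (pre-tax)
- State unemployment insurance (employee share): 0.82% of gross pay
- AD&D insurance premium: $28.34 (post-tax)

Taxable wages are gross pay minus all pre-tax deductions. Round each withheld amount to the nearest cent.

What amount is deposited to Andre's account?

$1164.43

401(k) contribution: $1665.59 × 0.0989 = $164.73
Taxable wages = $1665.59 − $164.73 = $1500.86
Local income tax: $1500.86 × 0.015 = $22.51
State tax withheld: $1500.86 × 0.042 = $63.04
State unemployment insurance (employee share): $1665.59 × 0.0082 = $13.66
Medicare tax: $1665.59 × 0.026 = $43.31
Legal plan premium: $165.57
AD&D insurance premium: $28.34
Total deductions = $164.73 + $22.51 + $63.04 + $13.66 + $43.31 + $165.57 + $28.34 = $501.16
Net pay = $1665.59 − $501.16 = $1164.43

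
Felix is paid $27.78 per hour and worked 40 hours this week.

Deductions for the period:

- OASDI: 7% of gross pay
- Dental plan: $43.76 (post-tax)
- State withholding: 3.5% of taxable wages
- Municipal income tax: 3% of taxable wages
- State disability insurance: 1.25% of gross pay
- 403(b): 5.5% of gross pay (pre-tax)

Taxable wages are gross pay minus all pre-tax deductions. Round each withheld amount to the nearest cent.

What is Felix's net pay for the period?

Gross pay: 40 × $27.78 = $1,111.20
403(b): $1,111.20 × 0.055 = $61.12
Taxable wages = $1,111.20 − $61.12 = $1,050.08
Municipal income tax: $1,050.08 × 0.03 = $31.50
State withholding: $1,050.08 × 0.035 = $36.75
State disability insurance: $1,111.20 × 0.0125 = $13.89
OASDI: $1,111.20 × 0.07 = $77.78
Dental plan: $43.76
Total deductions = $61.12 + $31.50 + $36.75 + $13.89 + $77.78 + $43.76 = $264.80
Net pay = $1,111.20 − $264.80 = $846.40

$846.40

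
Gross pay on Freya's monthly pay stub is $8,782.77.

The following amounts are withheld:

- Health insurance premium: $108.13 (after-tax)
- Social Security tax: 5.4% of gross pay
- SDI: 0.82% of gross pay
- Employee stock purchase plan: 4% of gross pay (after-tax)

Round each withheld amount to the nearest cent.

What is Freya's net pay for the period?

$7,777.04

SDI: $8,782.77 × 0.0082 = $72.02
Social Security tax: $8,782.77 × 0.054 = $474.27
Employee stock purchase plan: $8,782.77 × 0.04 = $351.31
Health insurance premium: $108.13
Total deductions = $72.02 + $474.27 + $351.31 + $108.13 = $1,005.73
Net pay = $8,782.77 − $1,005.73 = $7,777.04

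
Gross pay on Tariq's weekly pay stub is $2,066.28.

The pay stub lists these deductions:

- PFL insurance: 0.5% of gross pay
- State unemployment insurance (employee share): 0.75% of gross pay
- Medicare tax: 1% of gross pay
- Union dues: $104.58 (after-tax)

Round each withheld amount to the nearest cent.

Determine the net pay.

PFL insurance: $2,066.28 × 0.005 = $10.33
Medicare tax: $2,066.28 × 0.01 = $20.66
State unemployment insurance (employee share): $2,066.28 × 0.0075 = $15.50
Union dues: $104.58
Total deductions = $10.33 + $20.66 + $15.50 + $104.58 = $151.07
Net pay = $2,066.28 − $151.07 = $1,915.21

$1,915.21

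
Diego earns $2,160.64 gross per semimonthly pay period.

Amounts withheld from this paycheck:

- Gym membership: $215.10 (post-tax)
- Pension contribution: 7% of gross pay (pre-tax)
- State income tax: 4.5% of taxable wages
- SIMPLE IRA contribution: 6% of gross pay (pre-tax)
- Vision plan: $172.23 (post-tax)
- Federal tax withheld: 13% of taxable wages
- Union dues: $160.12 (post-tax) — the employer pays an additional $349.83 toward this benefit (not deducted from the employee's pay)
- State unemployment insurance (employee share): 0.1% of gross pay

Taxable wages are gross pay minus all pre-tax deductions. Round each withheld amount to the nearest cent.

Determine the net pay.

$1,001.19

SIMPLE IRA contribution: $2,160.64 × 0.06 = $129.64
Pension contribution: $2,160.64 × 0.07 = $151.24
Pre-tax total = $129.64 + $151.24 = $280.88
Taxable wages = $2,160.64 − $280.88 = $1,879.76
Federal tax withheld: $1,879.76 × 0.13 = $244.37
State income tax: $1,879.76 × 0.045 = $84.59
State unemployment insurance (employee share): $2,160.64 × 0.001 = $2.16
Gym membership: $215.10
Union dues: $160.12
Vision plan: $172.23
(Employer's $349.83 toward union dues is not withheld from the employee.)
Total deductions = $129.64 + $151.24 + $244.37 + $84.59 + $2.16 + $215.10 + $160.12 + $172.23 = $1,159.45
Net pay = $2,160.64 − $1,159.45 = $1,001.19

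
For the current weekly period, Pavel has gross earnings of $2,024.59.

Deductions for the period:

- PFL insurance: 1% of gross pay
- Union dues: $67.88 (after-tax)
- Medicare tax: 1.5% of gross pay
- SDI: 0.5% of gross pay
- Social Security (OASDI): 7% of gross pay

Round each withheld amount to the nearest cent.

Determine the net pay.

$1,754.25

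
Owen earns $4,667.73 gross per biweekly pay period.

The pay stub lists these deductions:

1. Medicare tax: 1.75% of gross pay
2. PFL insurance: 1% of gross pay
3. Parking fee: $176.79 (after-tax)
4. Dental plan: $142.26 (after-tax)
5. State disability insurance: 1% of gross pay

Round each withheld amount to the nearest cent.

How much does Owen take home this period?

$4,173.63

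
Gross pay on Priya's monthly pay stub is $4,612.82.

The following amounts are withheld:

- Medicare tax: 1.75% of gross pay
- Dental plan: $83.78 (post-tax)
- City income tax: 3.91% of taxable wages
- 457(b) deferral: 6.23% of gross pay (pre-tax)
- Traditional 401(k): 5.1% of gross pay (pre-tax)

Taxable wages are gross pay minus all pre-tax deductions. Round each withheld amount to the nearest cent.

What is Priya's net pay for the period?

$3,765.76

Traditional 401(k): $4,612.82 × 0.051 = $235.25
457(b) deferral: $4,612.82 × 0.0623 = $287.38
Pre-tax total = $235.25 + $287.38 = $522.63
Taxable wages = $4,612.82 − $522.63 = $4,090.19
City income tax: $4,090.19 × 0.0391 = $159.93
Medicare tax: $4,612.82 × 0.0175 = $80.72
Dental plan: $83.78
Total deductions = $235.25 + $287.38 + $159.93 + $80.72 + $83.78 = $847.06
Net pay = $4,612.82 − $847.06 = $3,765.76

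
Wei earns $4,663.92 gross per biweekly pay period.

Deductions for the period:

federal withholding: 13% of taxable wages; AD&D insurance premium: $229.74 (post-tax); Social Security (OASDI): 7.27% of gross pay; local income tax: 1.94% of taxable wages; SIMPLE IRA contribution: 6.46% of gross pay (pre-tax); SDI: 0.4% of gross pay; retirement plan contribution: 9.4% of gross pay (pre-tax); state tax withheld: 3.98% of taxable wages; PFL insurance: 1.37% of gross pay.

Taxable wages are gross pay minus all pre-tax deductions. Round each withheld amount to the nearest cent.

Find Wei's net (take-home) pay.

$2,530.39

Retirement plan contribution: $4,663.92 × 0.094 = $438.41
SIMPLE IRA contribution: $4,663.92 × 0.0646 = $301.29
Pre-tax total = $438.41 + $301.29 = $739.70
Taxable wages = $4,663.92 − $739.70 = $3,924.22
State tax withheld: $3,924.22 × 0.0398 = $156.18
Local income tax: $3,924.22 × 0.0194 = $76.13
Federal withholding: $3,924.22 × 0.13 = $510.15
Social Security (OASDI): $4,663.92 × 0.0727 = $339.07
PFL insurance: $4,663.92 × 0.0137 = $63.90
SDI: $4,663.92 × 0.004 = $18.66
AD&D insurance premium: $229.74
Total deductions = $438.41 + $301.29 + $156.18 + $76.13 + $510.15 + $339.07 + $63.90 + $18.66 + $229.74 = $2,133.53
Net pay = $4,663.92 − $2,133.53 = $2,530.39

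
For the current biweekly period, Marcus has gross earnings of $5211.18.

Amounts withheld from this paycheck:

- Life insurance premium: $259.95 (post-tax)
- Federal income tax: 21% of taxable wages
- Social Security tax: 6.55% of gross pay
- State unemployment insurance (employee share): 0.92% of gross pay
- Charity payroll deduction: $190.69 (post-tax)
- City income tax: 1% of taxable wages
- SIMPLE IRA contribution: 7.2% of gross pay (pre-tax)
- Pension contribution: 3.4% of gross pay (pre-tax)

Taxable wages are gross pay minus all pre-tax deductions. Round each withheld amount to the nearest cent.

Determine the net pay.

$2793.95

Pension contribution: $5211.18 × 0.034 = $177.18
SIMPLE IRA contribution: $5211.18 × 0.072 = $375.20
Pre-tax total = $177.18 + $375.20 = $552.38
Taxable wages = $5211.18 − $552.38 = $4658.80
City income tax: $4658.80 × 0.01 = $46.59
Federal income tax: $4658.80 × 0.21 = $978.35
Social Security tax: $5211.18 × 0.0655 = $341.33
State unemployment insurance (employee share): $5211.18 × 0.0092 = $47.94
Life insurance premium: $259.95
Charity payroll deduction: $190.69
Total deductions = $177.18 + $375.20 + $46.59 + $978.35 + $341.33 + $47.94 + $259.95 + $190.69 = $2417.23
Net pay = $5211.18 − $2417.23 = $2793.95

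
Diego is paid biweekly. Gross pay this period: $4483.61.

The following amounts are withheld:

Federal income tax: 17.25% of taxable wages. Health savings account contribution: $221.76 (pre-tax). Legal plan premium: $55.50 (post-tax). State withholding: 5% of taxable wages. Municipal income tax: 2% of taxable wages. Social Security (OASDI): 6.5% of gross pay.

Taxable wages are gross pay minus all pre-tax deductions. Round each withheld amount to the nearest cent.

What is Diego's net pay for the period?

$2881.42

Health savings account contribution: $221.76
Taxable wages = $4483.61 − $221.76 = $4261.85
Municipal income tax: $4261.85 × 0.02 = $85.24
State withholding: $4261.85 × 0.05 = $213.09
Federal income tax: $4261.85 × 0.1725 = $735.17
Social Security (OASDI): $4483.61 × 0.065 = $291.43
Legal plan premium: $55.50
Total deductions = $221.76 + $85.24 + $213.09 + $735.17 + $291.43 + $55.50 = $1602.19
Net pay = $4483.61 − $1602.19 = $2881.42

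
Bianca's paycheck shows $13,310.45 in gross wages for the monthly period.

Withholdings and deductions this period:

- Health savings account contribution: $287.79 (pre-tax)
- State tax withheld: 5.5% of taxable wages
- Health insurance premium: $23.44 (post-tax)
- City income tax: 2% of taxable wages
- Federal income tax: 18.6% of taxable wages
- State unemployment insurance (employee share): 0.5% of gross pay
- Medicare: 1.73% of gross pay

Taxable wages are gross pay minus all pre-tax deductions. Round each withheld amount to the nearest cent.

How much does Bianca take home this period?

$9,303.49

Health savings account contribution: $287.79
Taxable wages = $13,310.45 − $287.79 = $13,022.66
Federal income tax: $13,022.66 × 0.186 = $2,422.21
State tax withheld: $13,022.66 × 0.055 = $716.25
City income tax: $13,022.66 × 0.02 = $260.45
State unemployment insurance (employee share): $13,310.45 × 0.005 = $66.55
Medicare: $13,310.45 × 0.0173 = $230.27
Health insurance premium: $23.44
Total deductions = $287.79 + $2,422.21 + $716.25 + $260.45 + $66.55 + $230.27 + $23.44 = $4,006.96
Net pay = $13,310.45 − $4,006.96 = $9,303.49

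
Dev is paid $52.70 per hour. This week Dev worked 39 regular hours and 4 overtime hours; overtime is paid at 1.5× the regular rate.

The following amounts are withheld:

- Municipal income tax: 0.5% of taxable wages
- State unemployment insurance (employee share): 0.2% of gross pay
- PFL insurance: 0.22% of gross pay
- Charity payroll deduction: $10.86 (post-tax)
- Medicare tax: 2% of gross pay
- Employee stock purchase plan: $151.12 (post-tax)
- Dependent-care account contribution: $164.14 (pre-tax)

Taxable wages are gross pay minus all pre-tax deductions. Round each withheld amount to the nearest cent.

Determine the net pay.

$1976.95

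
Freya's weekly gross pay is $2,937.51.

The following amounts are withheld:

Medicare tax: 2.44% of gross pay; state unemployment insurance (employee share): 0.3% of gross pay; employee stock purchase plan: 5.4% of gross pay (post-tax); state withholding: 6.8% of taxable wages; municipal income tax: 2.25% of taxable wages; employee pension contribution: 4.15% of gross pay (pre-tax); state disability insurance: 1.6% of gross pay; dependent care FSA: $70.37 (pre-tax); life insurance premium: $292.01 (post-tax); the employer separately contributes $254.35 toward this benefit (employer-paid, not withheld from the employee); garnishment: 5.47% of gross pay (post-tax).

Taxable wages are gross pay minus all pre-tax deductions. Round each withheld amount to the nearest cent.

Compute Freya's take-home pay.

$1,757.97

Employee pension contribution: $2,937.51 × 0.0415 = $121.91
Dependent care FSA: $70.37
Pre-tax total = $121.91 + $70.37 = $192.28
Taxable wages = $2,937.51 − $192.28 = $2,745.23
State withholding: $2,745.23 × 0.068 = $186.68
Municipal income tax: $2,745.23 × 0.0225 = $61.77
State unemployment insurance (employee share): $2,937.51 × 0.003 = $8.81
State disability insurance: $2,937.51 × 0.016 = $47.00
Medicare tax: $2,937.51 × 0.0244 = $71.68
Life insurance premium: $292.01
Garnishment: $2,937.51 × 0.0547 = $160.68
Employee stock purchase plan: $2,937.51 × 0.054 = $158.63
(Employer's $254.35 toward life insurance premium is not withheld from the employee.)
Total deductions = $121.91 + $70.37 + $186.68 + $61.77 + $8.81 + $47.00 + $71.68 + $292.01 + $160.68 + $158.63 = $1,179.54
Net pay = $2,937.51 − $1,179.54 = $1,757.97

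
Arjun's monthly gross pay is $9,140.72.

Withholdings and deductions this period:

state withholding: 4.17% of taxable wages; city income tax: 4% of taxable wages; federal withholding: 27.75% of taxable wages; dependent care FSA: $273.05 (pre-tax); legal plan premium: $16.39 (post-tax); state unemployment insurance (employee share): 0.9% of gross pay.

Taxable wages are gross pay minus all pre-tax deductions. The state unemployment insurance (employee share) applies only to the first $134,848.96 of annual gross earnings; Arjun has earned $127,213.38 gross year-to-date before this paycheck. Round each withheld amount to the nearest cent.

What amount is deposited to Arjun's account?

Dependent care FSA: $273.05
Taxable wages = $9,140.72 − $273.05 = $8,867.67
State withholding: $8,867.67 × 0.0417 = $369.78
City income tax: $8,867.67 × 0.04 = $354.71
Federal withholding: $8,867.67 × 0.2775 = $2,460.78
State unemployment insurance (employee share): only $134,848.96 − $127,213.38 = $7,635.58 of this check is subject → $7,635.58 × 0.009 = $68.72
Legal plan premium: $16.39
Total deductions = $273.05 + $369.78 + $354.71 + $2,460.78 + $68.72 + $16.39 = $3,543.43
Net pay = $9,140.72 − $3,543.43 = $5,597.29

$5,597.29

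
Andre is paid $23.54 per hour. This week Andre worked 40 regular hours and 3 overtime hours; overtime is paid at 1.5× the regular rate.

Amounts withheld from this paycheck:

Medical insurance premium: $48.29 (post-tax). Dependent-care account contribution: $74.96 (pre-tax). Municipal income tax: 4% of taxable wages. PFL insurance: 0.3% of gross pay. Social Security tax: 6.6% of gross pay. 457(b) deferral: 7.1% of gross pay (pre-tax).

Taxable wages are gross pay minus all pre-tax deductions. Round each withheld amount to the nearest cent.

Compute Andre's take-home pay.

$741.70

Regular pay: 40 × $23.54 = $941.60
Overtime pay: 3 × $23.54 × 1.5 = $105.93
Gross pay = $941.60 + $105.93 = $1,047.53
Dependent-care account contribution: $74.96
457(b) deferral: $1,047.53 × 0.071 = $74.37
Pre-tax total = $74.96 + $74.37 = $149.33
Taxable wages = $1,047.53 − $149.33 = $898.20
Municipal income tax: $898.20 × 0.04 = $35.93
PFL insurance: $1,047.53 × 0.003 = $3.14
Social Security tax: $1,047.53 × 0.066 = $69.14
Medical insurance premium: $48.29
Total deductions = $74.96 + $74.37 + $35.93 + $3.14 + $69.14 + $48.29 = $305.83
Net pay = $1,047.53 − $305.83 = $741.70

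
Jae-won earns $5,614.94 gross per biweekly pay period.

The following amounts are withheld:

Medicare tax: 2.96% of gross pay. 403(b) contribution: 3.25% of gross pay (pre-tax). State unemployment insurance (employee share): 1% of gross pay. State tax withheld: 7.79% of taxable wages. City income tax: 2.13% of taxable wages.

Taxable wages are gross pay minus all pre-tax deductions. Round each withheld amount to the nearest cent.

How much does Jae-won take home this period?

403(b) contribution: $5,614.94 × 0.0325 = $182.49
Taxable wages = $5,614.94 − $182.49 = $5,432.45
State tax withheld: $5,432.45 × 0.0779 = $423.19
City income tax: $5,432.45 × 0.0213 = $115.71
Medicare tax: $5,614.94 × 0.0296 = $166.20
State unemployment insurance (employee share): $5,614.94 × 0.01 = $56.15
Total deductions = $182.49 + $423.19 + $115.71 + $166.20 + $56.15 = $943.74
Net pay = $5,614.94 − $943.74 = $4,671.20

$4,671.20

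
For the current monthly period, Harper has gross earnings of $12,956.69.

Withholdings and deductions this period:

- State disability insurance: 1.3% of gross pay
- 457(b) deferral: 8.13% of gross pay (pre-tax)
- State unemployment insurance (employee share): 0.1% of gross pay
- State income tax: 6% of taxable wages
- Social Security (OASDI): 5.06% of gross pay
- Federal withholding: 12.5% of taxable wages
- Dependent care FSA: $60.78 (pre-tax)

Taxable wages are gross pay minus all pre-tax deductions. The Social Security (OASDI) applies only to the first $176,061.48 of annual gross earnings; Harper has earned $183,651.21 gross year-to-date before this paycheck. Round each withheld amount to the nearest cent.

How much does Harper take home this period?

$9,470.26

457(b) deferral: $12,956.69 × 0.0813 = $1,053.38
Dependent care FSA: $60.78
Pre-tax total = $1,053.38 + $60.78 = $1,114.16
Taxable wages = $12,956.69 − $1,114.16 = $11,842.53
Federal withholding: $11,842.53 × 0.125 = $1,480.32
State income tax: $11,842.53 × 0.06 = $710.55
State disability insurance: $12,956.69 × 0.013 = $168.44
State unemployment insurance (employee share): $12,956.69 × 0.001 = $12.96
Social Security (OASDI): annual cap $176,061.48 already reached (YTD $183,651.21), so $0.00
Total deductions = $1,053.38 + $60.78 + $1,480.32 + $710.55 + $168.44 + $12.96 + $0.00 = $3,486.43
Net pay = $12,956.69 − $3,486.43 = $9,470.26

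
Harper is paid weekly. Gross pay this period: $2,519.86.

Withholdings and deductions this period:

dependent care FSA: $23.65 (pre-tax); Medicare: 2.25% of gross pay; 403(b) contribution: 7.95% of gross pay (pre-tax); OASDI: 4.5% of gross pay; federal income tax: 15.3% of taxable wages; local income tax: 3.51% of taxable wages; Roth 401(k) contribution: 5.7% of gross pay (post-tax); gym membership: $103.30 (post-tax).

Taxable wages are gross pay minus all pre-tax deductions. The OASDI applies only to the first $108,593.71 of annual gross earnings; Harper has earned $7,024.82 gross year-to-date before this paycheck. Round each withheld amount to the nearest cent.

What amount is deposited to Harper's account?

$1,447.00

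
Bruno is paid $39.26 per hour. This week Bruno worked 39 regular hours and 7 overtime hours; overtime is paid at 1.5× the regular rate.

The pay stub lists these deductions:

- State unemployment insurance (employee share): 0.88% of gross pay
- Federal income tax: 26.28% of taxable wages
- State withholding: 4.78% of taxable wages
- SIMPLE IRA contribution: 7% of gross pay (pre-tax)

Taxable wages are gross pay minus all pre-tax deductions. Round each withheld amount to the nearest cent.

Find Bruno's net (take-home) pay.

$1,228.87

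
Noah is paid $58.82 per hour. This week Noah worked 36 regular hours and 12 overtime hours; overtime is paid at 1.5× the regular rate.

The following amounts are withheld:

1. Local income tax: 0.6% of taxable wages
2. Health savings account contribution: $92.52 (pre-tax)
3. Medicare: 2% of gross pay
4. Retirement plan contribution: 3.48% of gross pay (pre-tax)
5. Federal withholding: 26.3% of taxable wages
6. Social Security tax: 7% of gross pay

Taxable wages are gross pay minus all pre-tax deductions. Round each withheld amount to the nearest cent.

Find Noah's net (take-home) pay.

Regular pay: 36 × $58.82 = $2,117.52
Overtime pay: 12 × $58.82 × 1.5 = $1,058.76
Gross pay = $2,117.52 + $1,058.76 = $3,176.28
Retirement plan contribution: $3,176.28 × 0.0348 = $110.53
Health savings account contribution: $92.52
Pre-tax total = $110.53 + $92.52 = $203.05
Taxable wages = $3,176.28 − $203.05 = $2,973.23
Local income tax: $2,973.23 × 0.006 = $17.84
Federal withholding: $2,973.23 × 0.263 = $781.96
Social Security tax: $3,176.28 × 0.07 = $222.34
Medicare: $3,176.28 × 0.02 = $63.53
Total deductions = $110.53 + $92.52 + $17.84 + $781.96 + $222.34 + $63.53 = $1,288.72
Net pay = $3,176.28 − $1,288.72 = $1,887.56

$1,887.56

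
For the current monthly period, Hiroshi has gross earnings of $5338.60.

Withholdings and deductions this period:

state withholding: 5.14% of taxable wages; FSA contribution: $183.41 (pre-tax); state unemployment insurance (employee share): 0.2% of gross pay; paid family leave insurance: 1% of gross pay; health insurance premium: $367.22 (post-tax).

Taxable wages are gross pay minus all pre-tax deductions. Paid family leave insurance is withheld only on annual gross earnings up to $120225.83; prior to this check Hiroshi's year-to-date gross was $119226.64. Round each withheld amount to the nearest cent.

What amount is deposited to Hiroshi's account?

FSA contribution: $183.41
Taxable wages = $5338.60 − $183.41 = $5155.19
State withholding: $5155.19 × 0.0514 = $264.98
State unemployment insurance (employee share): $5338.60 × 0.002 = $10.68
Paid family leave insurance: only $120225.83 − $119226.64 = $999.19 of this check is subject → $999.19 × 0.01 = $9.99
Health insurance premium: $367.22
Total deductions = $183.41 + $264.98 + $10.68 + $9.99 + $367.22 = $836.28
Net pay = $5338.60 − $836.28 = $4502.32

$4502.32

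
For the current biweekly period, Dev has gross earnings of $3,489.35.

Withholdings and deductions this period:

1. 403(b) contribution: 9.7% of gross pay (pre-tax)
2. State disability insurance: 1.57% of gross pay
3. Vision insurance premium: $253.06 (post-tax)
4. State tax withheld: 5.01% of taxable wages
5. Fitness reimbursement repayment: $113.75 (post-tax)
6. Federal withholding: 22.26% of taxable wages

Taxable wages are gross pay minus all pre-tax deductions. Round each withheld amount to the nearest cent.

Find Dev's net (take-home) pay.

403(b) contribution: $3,489.35 × 0.097 = $338.47
Taxable wages = $3,489.35 − $338.47 = $3,150.88
Federal withholding: $3,150.88 × 0.2226 = $701.39
State tax withheld: $3,150.88 × 0.0501 = $157.86
State disability insurance: $3,489.35 × 0.0157 = $54.78
Fitness reimbursement repayment: $113.75
Vision insurance premium: $253.06
Total deductions = $338.47 + $701.39 + $157.86 + $54.78 + $113.75 + $253.06 = $1,619.31
Net pay = $3,489.35 − $1,619.31 = $1,870.04

$1,870.04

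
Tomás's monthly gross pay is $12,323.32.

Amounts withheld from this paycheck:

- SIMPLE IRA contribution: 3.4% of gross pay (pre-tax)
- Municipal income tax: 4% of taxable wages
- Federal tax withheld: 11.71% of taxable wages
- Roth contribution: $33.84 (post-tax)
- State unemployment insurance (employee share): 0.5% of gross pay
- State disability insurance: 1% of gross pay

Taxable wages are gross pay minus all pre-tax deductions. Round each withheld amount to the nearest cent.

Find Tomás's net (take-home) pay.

$9,815.47

SIMPLE IRA contribution: $12,323.32 × 0.034 = $418.99
Taxable wages = $12,323.32 − $418.99 = $11,904.33
Federal tax withheld: $11,904.33 × 0.1171 = $1,394.00
Municipal income tax: $11,904.33 × 0.04 = $476.17
State disability insurance: $12,323.32 × 0.01 = $123.23
State unemployment insurance (employee share): $12,323.32 × 0.005 = $61.62
Roth contribution: $33.84
Total deductions = $418.99 + $1,394.00 + $476.17 + $123.23 + $61.62 + $33.84 = $2,507.85
Net pay = $12,323.32 − $2,507.85 = $9,815.47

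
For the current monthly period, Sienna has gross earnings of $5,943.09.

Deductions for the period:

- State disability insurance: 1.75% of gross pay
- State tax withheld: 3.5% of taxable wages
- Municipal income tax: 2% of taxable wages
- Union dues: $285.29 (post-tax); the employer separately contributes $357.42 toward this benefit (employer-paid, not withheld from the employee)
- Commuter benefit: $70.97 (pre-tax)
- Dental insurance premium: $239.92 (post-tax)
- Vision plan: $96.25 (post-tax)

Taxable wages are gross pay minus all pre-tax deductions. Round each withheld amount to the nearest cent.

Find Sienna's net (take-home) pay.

$4,823.70

Commuter benefit: $70.97
Taxable wages = $5,943.09 − $70.97 = $5,872.12
State tax withheld: $5,872.12 × 0.035 = $205.52
Municipal income tax: $5,872.12 × 0.02 = $117.44
State disability insurance: $5,943.09 × 0.0175 = $104.00
Vision plan: $96.25
Dental insurance premium: $239.92
Union dues: $285.29
(Employer's $357.42 toward union dues is not withheld from the employee.)
Total deductions = $70.97 + $205.52 + $117.44 + $104.00 + $96.25 + $239.92 + $285.29 = $1,119.39
Net pay = $5,943.09 − $1,119.39 = $4,823.70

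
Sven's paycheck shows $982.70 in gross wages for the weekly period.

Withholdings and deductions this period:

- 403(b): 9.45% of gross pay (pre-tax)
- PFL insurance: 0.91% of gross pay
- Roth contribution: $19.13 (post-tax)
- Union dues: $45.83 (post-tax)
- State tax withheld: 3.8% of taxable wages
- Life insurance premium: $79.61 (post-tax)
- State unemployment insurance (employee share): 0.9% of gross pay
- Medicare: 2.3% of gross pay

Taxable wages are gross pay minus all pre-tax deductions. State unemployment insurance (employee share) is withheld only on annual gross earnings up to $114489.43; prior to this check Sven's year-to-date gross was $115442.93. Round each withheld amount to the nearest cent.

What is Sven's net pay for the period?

403(b): $982.70 × 0.0945 = $92.87
Taxable wages = $982.70 − $92.87 = $889.83
State tax withheld: $889.83 × 0.038 = $33.81
PFL insurance: $982.70 × 0.0091 = $8.94
State unemployment insurance (employee share): annual cap $114489.43 already reached (YTD $115442.93), so $0.00
Medicare: $982.70 × 0.023 = $22.60
Union dues: $45.83
Roth contribution: $19.13
Life insurance premium: $79.61
Total deductions = $92.87 + $33.81 + $8.94 + $0.00 + $22.60 + $45.83 + $19.13 + $79.61 = $302.79
Net pay = $982.70 − $302.79 = $679.91

$679.91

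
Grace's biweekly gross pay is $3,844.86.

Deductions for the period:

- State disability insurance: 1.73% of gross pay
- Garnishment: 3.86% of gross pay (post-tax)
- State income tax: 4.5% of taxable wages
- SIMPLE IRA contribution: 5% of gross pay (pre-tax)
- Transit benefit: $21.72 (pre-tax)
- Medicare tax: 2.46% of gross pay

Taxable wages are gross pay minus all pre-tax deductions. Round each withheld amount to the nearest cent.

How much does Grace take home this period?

SIMPLE IRA contribution: $3,844.86 × 0.05 = $192.24
Transit benefit: $21.72
Pre-tax total = $192.24 + $21.72 = $213.96
Taxable wages = $3,844.86 − $213.96 = $3,630.90
State income tax: $3,630.90 × 0.045 = $163.39
State disability insurance: $3,844.86 × 0.0173 = $66.52
Medicare tax: $3,844.86 × 0.0246 = $94.58
Garnishment: $3,844.86 × 0.0386 = $148.41
Total deductions = $192.24 + $21.72 + $163.39 + $66.52 + $94.58 + $148.41 = $686.86
Net pay = $3,844.86 − $686.86 = $3,158.00

$3,158.00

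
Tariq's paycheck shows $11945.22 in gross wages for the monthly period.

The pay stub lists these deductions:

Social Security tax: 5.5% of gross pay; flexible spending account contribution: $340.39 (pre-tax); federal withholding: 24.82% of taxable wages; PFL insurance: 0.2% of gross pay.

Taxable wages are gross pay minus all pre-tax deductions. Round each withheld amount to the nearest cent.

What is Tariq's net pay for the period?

$8043.63

Flexible spending account contribution: $340.39
Taxable wages = $11945.22 − $340.39 = $11604.83
Federal withholding: $11604.83 × 0.2482 = $2880.32
PFL insurance: $11945.22 × 0.002 = $23.89
Social Security tax: $11945.22 × 0.055 = $656.99
Total deductions = $340.39 + $2880.32 + $23.89 + $656.99 = $3901.59
Net pay = $11945.22 − $3901.59 = $8043.63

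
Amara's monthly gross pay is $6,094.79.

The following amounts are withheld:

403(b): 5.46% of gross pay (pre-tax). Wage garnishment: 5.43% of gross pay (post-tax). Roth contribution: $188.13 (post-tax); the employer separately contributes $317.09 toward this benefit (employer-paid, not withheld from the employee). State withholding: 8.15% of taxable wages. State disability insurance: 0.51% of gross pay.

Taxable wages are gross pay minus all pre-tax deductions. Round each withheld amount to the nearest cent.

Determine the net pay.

403(b): $6,094.79 × 0.0546 = $332.78
Taxable wages = $6,094.79 − $332.78 = $5,762.01
State withholding: $5,762.01 × 0.0815 = $469.60
State disability insurance: $6,094.79 × 0.0051 = $31.08
Wage garnishment: $6,094.79 × 0.0543 = $330.95
Roth contribution: $188.13
(Employer's $317.09 toward Roth contribution is not withheld from the employee.)
Total deductions = $332.78 + $469.60 + $31.08 + $330.95 + $188.13 = $1,352.54
Net pay = $6,094.79 − $1,352.54 = $4,742.25

$4,742.25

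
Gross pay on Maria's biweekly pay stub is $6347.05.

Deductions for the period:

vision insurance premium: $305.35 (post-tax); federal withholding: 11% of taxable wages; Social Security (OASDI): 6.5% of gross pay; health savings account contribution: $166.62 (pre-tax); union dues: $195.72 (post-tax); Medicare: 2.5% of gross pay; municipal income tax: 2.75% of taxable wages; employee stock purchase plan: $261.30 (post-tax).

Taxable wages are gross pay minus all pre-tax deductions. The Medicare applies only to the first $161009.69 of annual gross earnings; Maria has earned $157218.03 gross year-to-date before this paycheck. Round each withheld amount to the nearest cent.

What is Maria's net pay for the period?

$4060.90

Health savings account contribution: $166.62
Taxable wages = $6347.05 − $166.62 = $6180.43
Municipal income tax: $6180.43 × 0.0275 = $169.96
Federal withholding: $6180.43 × 0.11 = $679.85
Medicare: only $161009.69 − $157218.03 = $3791.66 of this check is subject → $3791.66 × 0.025 = $94.79
Social Security (OASDI): $6347.05 × 0.065 = $412.56
Employee stock purchase plan: $261.30
Vision insurance premium: $305.35
Union dues: $195.72
Total deductions = $166.62 + $169.96 + $679.85 + $94.79 + $412.56 + $261.30 + $305.35 + $195.72 = $2286.15
Net pay = $6347.05 − $2286.15 = $4060.90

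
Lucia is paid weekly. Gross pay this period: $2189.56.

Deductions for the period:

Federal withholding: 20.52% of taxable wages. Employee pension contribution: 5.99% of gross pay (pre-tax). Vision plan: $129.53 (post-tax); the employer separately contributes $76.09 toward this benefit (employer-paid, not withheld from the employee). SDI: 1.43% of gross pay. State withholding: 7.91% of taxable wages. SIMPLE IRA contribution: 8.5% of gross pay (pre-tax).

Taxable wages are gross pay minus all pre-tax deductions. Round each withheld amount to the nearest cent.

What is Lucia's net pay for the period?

$1179.16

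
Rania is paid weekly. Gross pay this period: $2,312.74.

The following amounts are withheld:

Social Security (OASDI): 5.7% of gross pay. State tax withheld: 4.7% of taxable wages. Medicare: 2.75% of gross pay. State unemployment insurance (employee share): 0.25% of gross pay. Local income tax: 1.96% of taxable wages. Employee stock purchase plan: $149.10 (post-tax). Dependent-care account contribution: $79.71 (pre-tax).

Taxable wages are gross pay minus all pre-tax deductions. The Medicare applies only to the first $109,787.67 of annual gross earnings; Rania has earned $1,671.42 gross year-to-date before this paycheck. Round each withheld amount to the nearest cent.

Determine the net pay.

$1,734.00

Dependent-care account contribution: $79.71
Taxable wages = $2,312.74 − $79.71 = $2,233.03
Local income tax: $2,233.03 × 0.0196 = $43.77
State tax withheld: $2,233.03 × 0.047 = $104.95
State unemployment insurance (employee share): $2,312.74 × 0.0025 = $5.78
Social Security (OASDI): $2,312.74 × 0.057 = $131.83
Medicare: cap not yet reached, full $2,312.74 is subject → $2,312.74 × 0.0275 = $63.60
Employee stock purchase plan: $149.10
Total deductions = $79.71 + $43.77 + $104.95 + $5.78 + $131.83 + $63.60 + $149.10 = $578.74
Net pay = $2,312.74 − $578.74 = $1,734.00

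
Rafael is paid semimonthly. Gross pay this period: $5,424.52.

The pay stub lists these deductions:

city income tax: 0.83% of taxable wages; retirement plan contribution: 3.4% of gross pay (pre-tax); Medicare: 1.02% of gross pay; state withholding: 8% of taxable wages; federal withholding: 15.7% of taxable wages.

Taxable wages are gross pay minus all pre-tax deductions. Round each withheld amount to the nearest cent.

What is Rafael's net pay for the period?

Retirement plan contribution: $5,424.52 × 0.034 = $184.43
Taxable wages = $5,424.52 − $184.43 = $5,240.09
Federal withholding: $5,240.09 × 0.157 = $822.69
City income tax: $5,240.09 × 0.0083 = $43.49
State withholding: $5,240.09 × 0.08 = $419.21
Medicare: $5,424.52 × 0.0102 = $55.33
Total deductions = $184.43 + $822.69 + $43.49 + $419.21 + $55.33 = $1,525.15
Net pay = $5,424.52 − $1,525.15 = $3,899.37

$3,899.37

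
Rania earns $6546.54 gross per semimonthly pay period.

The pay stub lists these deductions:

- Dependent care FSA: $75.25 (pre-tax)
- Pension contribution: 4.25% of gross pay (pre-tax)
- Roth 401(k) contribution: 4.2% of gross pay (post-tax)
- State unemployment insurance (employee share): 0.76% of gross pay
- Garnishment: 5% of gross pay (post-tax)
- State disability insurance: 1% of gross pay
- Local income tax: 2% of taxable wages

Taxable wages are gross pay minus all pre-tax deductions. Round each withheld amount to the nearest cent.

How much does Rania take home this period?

Dependent care FSA: $75.25
Pension contribution: $6546.54 × 0.0425 = $278.23
Pre-tax total = $75.25 + $278.23 = $353.48
Taxable wages = $6546.54 − $353.48 = $6193.06
Local income tax: $6193.06 × 0.02 = $123.86
State unemployment insurance (employee share): $6546.54 × 0.0076 = $49.75
State disability insurance: $6546.54 × 0.01 = $65.47
Garnishment: $6546.54 × 0.05 = $327.33
Roth 401(k) contribution: $6546.54 × 0.042 = $274.95
Total deductions = $75.25 + $278.23 + $123.86 + $49.75 + $65.47 + $327.33 + $274.95 = $1194.84
Net pay = $6546.54 − $1194.84 = $5351.70

$5351.70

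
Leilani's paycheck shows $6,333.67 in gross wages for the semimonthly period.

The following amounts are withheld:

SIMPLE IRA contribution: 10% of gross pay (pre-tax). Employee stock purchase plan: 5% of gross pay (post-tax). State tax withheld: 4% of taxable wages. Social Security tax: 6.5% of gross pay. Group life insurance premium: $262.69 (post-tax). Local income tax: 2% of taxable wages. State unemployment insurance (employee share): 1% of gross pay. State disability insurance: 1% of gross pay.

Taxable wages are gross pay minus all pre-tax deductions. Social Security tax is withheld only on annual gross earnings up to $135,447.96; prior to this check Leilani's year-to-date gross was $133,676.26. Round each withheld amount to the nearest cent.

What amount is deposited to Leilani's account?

$4,537.07

SIMPLE IRA contribution: $6,333.67 × 0.1 = $633.37
Taxable wages = $6,333.67 − $633.37 = $5,700.30
State tax withheld: $5,700.30 × 0.04 = $228.01
Local income tax: $5,700.30 × 0.02 = $114.01
State unemployment insurance (employee share): $6,333.67 × 0.01 = $63.34
State disability insurance: $6,333.67 × 0.01 = $63.34
Social Security tax: only $135,447.96 − $133,676.26 = $1,771.70 of this check is subject → $1,771.70 × 0.065 = $115.16
Group life insurance premium: $262.69
Employee stock purchase plan: $6,333.67 × 0.05 = $316.68
Total deductions = $633.37 + $228.01 + $114.01 + $63.34 + $63.34 + $115.16 + $262.69 + $316.68 = $1,796.60
Net pay = $6,333.67 − $1,796.60 = $4,537.07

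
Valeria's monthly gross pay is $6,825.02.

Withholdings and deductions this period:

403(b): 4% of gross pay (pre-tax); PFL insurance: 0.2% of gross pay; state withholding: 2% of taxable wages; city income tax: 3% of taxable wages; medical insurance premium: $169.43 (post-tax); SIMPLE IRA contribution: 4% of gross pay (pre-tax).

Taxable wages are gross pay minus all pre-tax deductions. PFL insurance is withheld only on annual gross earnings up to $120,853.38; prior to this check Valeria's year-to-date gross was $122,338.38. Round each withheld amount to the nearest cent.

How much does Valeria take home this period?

403(b): $6,825.02 × 0.04 = $273.00
SIMPLE IRA contribution: $6,825.02 × 0.04 = $273.00
Pre-tax total = $273.00 + $273.00 = $546.00
Taxable wages = $6,825.02 − $546.00 = $6,279.02
City income tax: $6,279.02 × 0.03 = $188.37
State withholding: $6,279.02 × 0.02 = $125.58
PFL insurance: annual cap $120,853.38 already reached (YTD $122,338.38), so $0.00
Medical insurance premium: $169.43
Total deductions = $273.00 + $273.00 + $188.37 + $125.58 + $0.00 + $169.43 = $1,029.38
Net pay = $6,825.02 − $1,029.38 = $5,795.64

$5,795.64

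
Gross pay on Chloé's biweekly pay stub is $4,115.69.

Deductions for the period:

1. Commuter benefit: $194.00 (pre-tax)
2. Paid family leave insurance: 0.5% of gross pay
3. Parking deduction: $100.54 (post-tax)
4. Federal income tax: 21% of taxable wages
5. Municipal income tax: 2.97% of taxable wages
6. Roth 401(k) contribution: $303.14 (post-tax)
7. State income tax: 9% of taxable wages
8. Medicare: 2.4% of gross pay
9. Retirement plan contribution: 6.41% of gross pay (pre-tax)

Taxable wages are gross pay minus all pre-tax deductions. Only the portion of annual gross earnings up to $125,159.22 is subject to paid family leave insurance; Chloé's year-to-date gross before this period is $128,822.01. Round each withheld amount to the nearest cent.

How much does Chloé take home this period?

Commuter benefit: $194.00
Retirement plan contribution: $4,115.69 × 0.0641 = $263.82
Pre-tax total = $194.00 + $263.82 = $457.82
Taxable wages = $4,115.69 − $457.82 = $3,657.87
Federal income tax: $3,657.87 × 0.21 = $768.15
Municipal income tax: $3,657.87 × 0.0297 = $108.64
State income tax: $3,657.87 × 0.09 = $329.21
Paid family leave insurance: annual cap $125,159.22 already reached (YTD $128,822.01), so $0.00
Medicare: $4,115.69 × 0.024 = $98.78
Parking deduction: $100.54
Roth 401(k) contribution: $303.14
Total deductions = $194.00 + $263.82 + $768.15 + $108.64 + $329.21 + $0.00 + $98.78 + $100.54 + $303.14 = $2,166.28
Net pay = $4,115.69 − $2,166.28 = $1,949.41

$1,949.41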